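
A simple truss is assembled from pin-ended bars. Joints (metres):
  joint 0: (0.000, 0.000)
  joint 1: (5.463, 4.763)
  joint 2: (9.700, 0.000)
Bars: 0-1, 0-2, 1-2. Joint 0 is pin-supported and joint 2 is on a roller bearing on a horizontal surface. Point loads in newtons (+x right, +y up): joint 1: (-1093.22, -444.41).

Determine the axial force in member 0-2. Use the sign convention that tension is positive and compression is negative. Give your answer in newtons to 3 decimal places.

N=3 nodes, M=3 members, R=3 reactions → 2N=6, M+R=6
member 0 (0-1): L=7.2478, (cx,cy)=(0.7537,0.6572)
member 1 (0-2): L=9.7000, (cx,cy)=(1.0000,0.0000)
member 2 (1-2): L=6.3748, (cx,cy)=(0.6646,-0.7472)
solve A·x = −loads:
  F[0-1] = -1112.2390 N (compression)
  F[0-2] = -254.8738 N (compression)
  F[1-2] = +383.4729 N (tension)
  Rx@0 = +1093.2200 N
  Ry@0 = +730.9250 N
  Ry@2 = -286.5150 N

-254.874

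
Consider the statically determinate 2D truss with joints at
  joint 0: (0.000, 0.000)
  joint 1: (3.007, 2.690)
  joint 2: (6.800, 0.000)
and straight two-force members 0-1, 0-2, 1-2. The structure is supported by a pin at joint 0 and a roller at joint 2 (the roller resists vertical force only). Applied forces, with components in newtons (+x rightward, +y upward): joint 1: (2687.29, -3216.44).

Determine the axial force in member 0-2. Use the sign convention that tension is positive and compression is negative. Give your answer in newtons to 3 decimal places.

3504.491

N=3 nodes, M=3 members, R=3 reactions → 2N=6, M+R=6
member 0 (0-1): L=4.0346, (cx,cy)=(0.7453,0.6667)
member 1 (0-2): L=6.8000, (cx,cy)=(1.0000,0.0000)
member 2 (1-2): L=4.6500, (cx,cy)=(0.8157,-0.5785)
solve A·x = −loads:
  F[0-1] = -1096.4729 N (compression)
  F[0-2] = +3504.4909 N (tension)
  F[1-2] = -4296.3490 N (compression)
  Rx@0 = -2687.2900 N
  Ry@0 = +731.0510 N
  Ry@2 = +2485.3890 N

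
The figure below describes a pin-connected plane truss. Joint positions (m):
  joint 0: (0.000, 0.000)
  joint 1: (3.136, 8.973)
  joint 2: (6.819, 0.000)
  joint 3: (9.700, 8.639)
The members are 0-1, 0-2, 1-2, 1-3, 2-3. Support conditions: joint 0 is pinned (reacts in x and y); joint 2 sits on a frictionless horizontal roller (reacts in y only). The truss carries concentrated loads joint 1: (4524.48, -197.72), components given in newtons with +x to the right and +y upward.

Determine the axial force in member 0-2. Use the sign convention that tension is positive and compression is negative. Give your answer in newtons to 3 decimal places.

N=4 nodes, M=5 members, R=3 reactions → 2N=8, M+R=8
member 0 (0-1): L=9.5052, (cx,cy)=(0.3299,0.9440)
member 1 (0-2): L=6.8190, (cx,cy)=(1.0000,0.0000)
member 2 (1-2): L=9.6994, (cx,cy)=(0.3797,-0.9251)
member 3 (1-3): L=6.5725, (cx,cy)=(0.9987,-0.0508)
member 4 (2-3): L=9.1067, (cx,cy)=(0.3164,0.9486)
solve A·x = −loads:
  F[0-1] = +6193.6922 N (tension)
  F[0-2] = +2481.0326 N (tension)
  F[1-2] = -6533.9771 N (compression)
  F[1-3] = -0.0000 N (compression)
  F[2-3] = +0.0000 N (tension)
  Rx@0 = -4524.4800 N
  Ry@0 = -5846.8920 N
  Ry@2 = +6044.6120 N

2481.033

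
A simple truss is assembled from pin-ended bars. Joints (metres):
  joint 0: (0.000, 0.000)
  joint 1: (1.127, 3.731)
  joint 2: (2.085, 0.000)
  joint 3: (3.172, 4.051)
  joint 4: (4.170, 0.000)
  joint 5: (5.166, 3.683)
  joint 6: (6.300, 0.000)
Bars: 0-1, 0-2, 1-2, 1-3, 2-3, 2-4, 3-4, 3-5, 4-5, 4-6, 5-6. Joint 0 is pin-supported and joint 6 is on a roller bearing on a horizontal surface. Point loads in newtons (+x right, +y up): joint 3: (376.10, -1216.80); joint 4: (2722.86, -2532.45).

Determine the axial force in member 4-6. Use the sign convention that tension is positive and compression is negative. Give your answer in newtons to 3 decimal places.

N=7 nodes, M=11 members, R=3 reactions → 2N=14, M+R=14
member 0 (0-1): L=3.8975, (cx,cy)=(0.2892,0.9573)
member 1 (0-2): L=2.0850, (cx,cy)=(1.0000,0.0000)
member 2 (1-2): L=3.8520, (cx,cy)=(0.2487,-0.9686)
member 3 (1-3): L=2.0699, (cx,cy)=(0.9880,0.1546)
member 4 (2-3): L=4.1943, (cx,cy)=(0.2592,0.9658)
member 5 (2-4): L=2.0850, (cx,cy)=(1.0000,0.0000)
member 6 (3-4): L=4.1721, (cx,cy)=(0.2392,-0.9710)
member 7 (3-5): L=2.0277, (cx,cy)=(0.9834,-0.1815)
member 8 (4-5): L=3.8153, (cx,cy)=(0.2611,0.9653)
member 9 (4-6): L=2.1300, (cx,cy)=(1.0000,0.0000)
member 10 (5-6): L=3.8536, (cx,cy)=(0.2943,-0.9557)
solve A·x = −loads:
  F[0-1] = -1272.8991 N (compression)
  F[0-2] = +3467.0313 N (tension)
  F[1-2] = +1152.2877 N (tension)
  F[1-3] = -662.6117 N (compression)
  F[2-3] = -1155.5644 N (compression)
  F[2-4] = +4053.0828 N (tension)
  F[3-4] = +266.7387 N (tension)
  F[3-5] = -1417.5701 N (compression)
  F[4-5] = +2355.1209 N (tension)
  F[4-6] = +779.2141 N (tension)
  F[5-6] = -2647.9727 N (compression)
  Rx@0 = -3098.9600 N
  Ry@0 = +1218.5219 N
  Ry@6 = +2530.7281 N

779.214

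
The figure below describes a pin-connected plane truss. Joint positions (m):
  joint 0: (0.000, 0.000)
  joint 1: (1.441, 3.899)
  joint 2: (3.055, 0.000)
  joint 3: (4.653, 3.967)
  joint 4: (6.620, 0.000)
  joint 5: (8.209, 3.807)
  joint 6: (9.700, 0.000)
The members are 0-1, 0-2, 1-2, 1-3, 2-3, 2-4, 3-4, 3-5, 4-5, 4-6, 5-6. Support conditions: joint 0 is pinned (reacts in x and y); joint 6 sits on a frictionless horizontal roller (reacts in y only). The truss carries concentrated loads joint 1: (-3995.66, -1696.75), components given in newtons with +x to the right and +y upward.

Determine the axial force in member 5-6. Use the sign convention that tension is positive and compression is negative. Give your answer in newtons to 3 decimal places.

N=7 nodes, M=11 members, R=3 reactions → 2N=14, M+R=14
member 0 (0-1): L=4.1568, (cx,cy)=(0.3467,0.9380)
member 1 (0-2): L=3.0550, (cx,cy)=(1.0000,0.0000)
member 2 (1-2): L=4.2199, (cx,cy)=(0.3825,-0.9240)
member 3 (1-3): L=3.2127, (cx,cy)=(0.9998,0.0212)
member 4 (2-3): L=4.2768, (cx,cy)=(0.3736,0.9276)
member 5 (2-4): L=3.5650, (cx,cy)=(1.0000,0.0000)
member 6 (3-4): L=4.4279, (cx,cy)=(0.4442,-0.8959)
member 7 (3-5): L=3.5596, (cx,cy)=(0.9990,-0.0449)
member 8 (4-5): L=4.1253, (cx,cy)=(0.3852,0.9228)
member 9 (4-6): L=3.0800, (cx,cy)=(1.0000,0.0000)
member 10 (5-6): L=4.0886, (cx,cy)=(0.3647,-0.9311)
solve A·x = −loads:
  F[0-1] = -3252.4642 N (compression)
  F[0-2] = -2868.1479 N (compression)
  F[1-2] = +1517.8681 N (tension)
  F[1-3] = +2288.1103 N (tension)
  F[2-3] = -1511.9672 N (compression)
  F[2-4] = -1722.6554 N (compression)
  F[3-4] = +1457.3363 N (tension)
  F[3-5] = +1076.3508 N (tension)
  F[4-5] = -1414.8130 N (compression)
  F[4-6] = -530.3006 N (compression)
  F[5-6] = +1454.1691 N (tension)
  Rx@0 = +3995.6600 N
  Ry@0 = +3050.7770 N
  Ry@6 = -1354.0270 N

1454.169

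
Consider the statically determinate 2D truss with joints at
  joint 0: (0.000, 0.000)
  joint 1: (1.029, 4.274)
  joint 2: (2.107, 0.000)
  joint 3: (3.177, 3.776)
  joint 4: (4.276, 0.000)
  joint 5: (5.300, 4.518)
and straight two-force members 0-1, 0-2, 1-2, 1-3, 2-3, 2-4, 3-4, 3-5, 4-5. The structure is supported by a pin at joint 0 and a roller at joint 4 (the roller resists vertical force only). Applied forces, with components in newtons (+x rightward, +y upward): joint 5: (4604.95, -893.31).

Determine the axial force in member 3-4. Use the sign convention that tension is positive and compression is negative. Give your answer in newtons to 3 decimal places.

-3389.777

N=6 nodes, M=9 members, R=3 reactions → 2N=12, M+R=12
member 0 (0-1): L=4.3961, (cx,cy)=(0.2341,0.9722)
member 1 (0-2): L=2.1070, (cx,cy)=(1.0000,0.0000)
member 2 (1-2): L=4.4079, (cx,cy)=(0.2446,-0.9696)
member 3 (1-3): L=2.2050, (cx,cy)=(0.9742,-0.2259)
member 4 (2-3): L=3.9247, (cx,cy)=(0.2726,0.9621)
member 5 (2-4): L=2.1690, (cx,cy)=(1.0000,0.0000)
member 6 (3-4): L=3.9327, (cx,cy)=(0.2795,-0.9602)
member 7 (3-5): L=2.2489, (cx,cy)=(0.9440,0.3299)
member 8 (4-5): L=4.6326, (cx,cy)=(0.2210,0.9753)
solve A·x = −loads:
  F[0-1] = +5224.6347 N (tension)
  F[0-2] = +3382.0210 N (tension)
  F[1-2] = -5874.4978 N (compression)
  F[1-3] = +2730.1607 N (tension)
  F[2-3] = +5920.3856 N (tension)
  F[2-4] = +331.2343 N (tension)
  F[3-4] = -3389.7767 N (compression)
  F[3-5] = +5530.6973 N (tension)
  F[4-5] = -2787.0168 N (compression)
  Rx@0 = -4604.9500 N
  Ry@0 = -5079.4933 N
  Ry@4 = +5972.8033 N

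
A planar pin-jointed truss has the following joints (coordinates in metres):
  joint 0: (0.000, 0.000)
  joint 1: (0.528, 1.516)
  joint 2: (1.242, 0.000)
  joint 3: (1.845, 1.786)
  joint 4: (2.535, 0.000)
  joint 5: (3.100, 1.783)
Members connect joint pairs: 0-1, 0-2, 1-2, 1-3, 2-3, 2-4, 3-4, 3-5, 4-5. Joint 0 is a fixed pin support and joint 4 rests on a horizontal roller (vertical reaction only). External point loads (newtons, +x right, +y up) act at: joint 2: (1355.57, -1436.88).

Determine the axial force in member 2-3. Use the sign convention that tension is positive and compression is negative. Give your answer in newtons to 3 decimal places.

861.510

N=6 nodes, M=9 members, R=3 reactions → 2N=12, M+R=12
member 0 (0-1): L=1.6053, (cx,cy)=(0.3289,0.9444)
member 1 (0-2): L=1.2420, (cx,cy)=(1.0000,0.0000)
member 2 (1-2): L=1.6757, (cx,cy)=(0.4261,-0.9047)
member 3 (1-3): L=1.3444, (cx,cy)=(0.9796,0.2008)
member 4 (2-3): L=1.8850, (cx,cy)=(0.3199,0.9475)
member 5 (2-4): L=1.2930, (cx,cy)=(1.0000,0.0000)
member 6 (3-4): L=1.9147, (cx,cy)=(0.3604,-0.9328)
member 7 (3-5): L=1.2550, (cx,cy)=(1.0000,-0.0024)
member 8 (4-5): L=1.8704, (cx,cy)=(0.3021,0.9533)
solve A·x = −loads:
  F[0-1] = -776.0728 N (compression)
  F[0-2] = +1610.8259 N (tension)
  F[1-2] = +686.0273 N (tension)
  F[1-3] = -558.9499 N (compression)
  F[2-3] = +861.5096 N (tension)
  F[2-4] = +271.9767 N (tension)
  F[3-4] = -754.6972 N (compression)
  F[3-5] = -0.0000 N (tension)
  F[4-5] = +0.0000 N (tension)
  Rx@0 = -1355.5700 N
  Ry@0 = +732.8938 N
  Ry@4 = +703.9862 N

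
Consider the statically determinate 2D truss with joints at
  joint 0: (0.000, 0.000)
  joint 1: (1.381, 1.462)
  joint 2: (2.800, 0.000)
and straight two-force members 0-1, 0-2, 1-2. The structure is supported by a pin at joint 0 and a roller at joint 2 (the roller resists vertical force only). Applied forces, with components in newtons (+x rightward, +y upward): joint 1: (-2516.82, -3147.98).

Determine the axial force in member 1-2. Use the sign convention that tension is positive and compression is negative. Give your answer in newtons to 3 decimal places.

N=3 nodes, M=3 members, R=3 reactions → 2N=6, M+R=6
member 0 (0-1): L=2.0111, (cx,cy)=(0.6867,0.7270)
member 1 (0-2): L=2.8000, (cx,cy)=(1.0000,0.0000)
member 2 (1-2): L=2.0374, (cx,cy)=(0.6965,-0.7176)
solve A·x = −loads:
  F[0-1] = -4002.2820 N (compression)
  F[0-2] = +231.4747 N (tension)
  F[1-2] = -332.3516 N (compression)
  Rx@0 = +2516.8200 N
  Ry@0 = +2909.4909 N
  Ry@2 = +238.4891 N

-332.352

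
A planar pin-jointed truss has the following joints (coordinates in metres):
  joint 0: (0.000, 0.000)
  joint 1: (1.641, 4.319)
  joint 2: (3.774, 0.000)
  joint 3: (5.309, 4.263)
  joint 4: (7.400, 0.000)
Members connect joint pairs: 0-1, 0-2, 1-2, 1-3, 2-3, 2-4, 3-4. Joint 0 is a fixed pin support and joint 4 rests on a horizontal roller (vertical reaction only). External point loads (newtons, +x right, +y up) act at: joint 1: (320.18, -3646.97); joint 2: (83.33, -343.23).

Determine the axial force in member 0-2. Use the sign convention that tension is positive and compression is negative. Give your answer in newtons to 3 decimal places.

1474.792

N=5 nodes, M=7 members, R=3 reactions → 2N=10, M+R=10
member 0 (0-1): L=4.6202, (cx,cy)=(0.3552,0.9348)
member 1 (0-2): L=3.7740, (cx,cy)=(1.0000,0.0000)
member 2 (1-2): L=4.8170, (cx,cy)=(0.4428,-0.8966)
member 3 (1-3): L=3.6684, (cx,cy)=(0.9999,-0.0153)
member 4 (2-3): L=4.5309, (cx,cy)=(0.3388,0.9409)
member 5 (2-4): L=3.6260, (cx,cy)=(1.0000,0.0000)
member 6 (3-4): L=4.7482, (cx,cy)=(0.4404,-0.8978)
solve A·x = −loads:
  F[0-1] = -3016.1978 N (compression)
  F[0-2] = +1474.7915 N (tension)
  F[1-2] = -905.9736 N (compression)
  F[1-3] = -990.4054 N (compression)
  F[2-3] = +1228.1691 N (tension)
  F[2-4] = +574.2084 N (tension)
  F[3-4] = -1303.9020 N (compression)
  Rx@0 = -403.5100 N
  Ry@0 = +2819.5398 N
  Ry@4 = +1170.6602 N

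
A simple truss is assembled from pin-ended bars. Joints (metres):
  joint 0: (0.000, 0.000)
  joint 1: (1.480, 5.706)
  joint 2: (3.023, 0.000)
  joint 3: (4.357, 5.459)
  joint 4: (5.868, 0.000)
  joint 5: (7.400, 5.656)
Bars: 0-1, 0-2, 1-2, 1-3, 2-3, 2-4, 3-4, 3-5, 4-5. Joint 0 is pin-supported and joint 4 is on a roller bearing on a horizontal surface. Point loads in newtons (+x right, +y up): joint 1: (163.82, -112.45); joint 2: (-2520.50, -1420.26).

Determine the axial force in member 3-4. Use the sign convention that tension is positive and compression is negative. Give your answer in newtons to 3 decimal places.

-953.897

N=6 nodes, M=9 members, R=3 reactions → 2N=12, M+R=12
member 0 (0-1): L=5.8948, (cx,cy)=(0.2511,0.9680)
member 1 (0-2): L=3.0230, (cx,cy)=(1.0000,0.0000)
member 2 (1-2): L=5.9109, (cx,cy)=(0.2610,-0.9653)
member 3 (1-3): L=2.8876, (cx,cy)=(0.9963,-0.0855)
member 4 (2-3): L=5.6196, (cx,cy)=(0.2374,0.9714)
member 5 (2-4): L=2.8450, (cx,cy)=(1.0000,0.0000)
member 6 (3-4): L=5.6643, (cx,cy)=(0.2668,-0.9638)
member 7 (3-5): L=3.0494, (cx,cy)=(0.9979,0.0646)
member 8 (4-5): L=5.8598, (cx,cy)=(0.2614,0.9652)
solve A·x = −loads:
  F[0-1] = -633.6770 N (compression)
  F[0-2] = -2197.5839 N (compression)
  F[1-2] = +560.6577 N (tension)
  F[1-3] = -470.9971 N (compression)
  F[2-3] = +904.9072 N (tension)
  F[2-4] = +254.4619 N (tension)
  F[3-4] = -953.8966 N (compression)
  F[3-5] = -0.0000 N (compression)
  F[4-5] = +0.0000 N (tension)
  Rx@0 = +2356.6800 N
  Ry@0 = +613.3799 N
  Ry@4 = +919.3301 N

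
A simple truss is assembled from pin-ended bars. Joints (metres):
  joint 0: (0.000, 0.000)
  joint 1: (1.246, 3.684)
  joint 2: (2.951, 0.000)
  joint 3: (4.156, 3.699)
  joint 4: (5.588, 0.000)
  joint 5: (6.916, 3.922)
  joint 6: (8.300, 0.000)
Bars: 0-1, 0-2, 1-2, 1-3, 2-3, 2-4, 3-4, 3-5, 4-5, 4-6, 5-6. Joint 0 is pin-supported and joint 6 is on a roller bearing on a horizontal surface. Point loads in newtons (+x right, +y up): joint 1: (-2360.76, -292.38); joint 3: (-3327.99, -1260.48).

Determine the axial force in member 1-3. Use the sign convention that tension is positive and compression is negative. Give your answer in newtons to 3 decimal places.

-233.935

N=7 nodes, M=11 members, R=3 reactions → 2N=14, M+R=14
member 0 (0-1): L=3.8890, (cx,cy)=(0.3204,0.9473)
member 1 (0-2): L=2.9510, (cx,cy)=(1.0000,0.0000)
member 2 (1-2): L=4.0594, (cx,cy)=(0.4200,-0.9075)
member 3 (1-3): L=2.9100, (cx,cy)=(1.0000,0.0052)
member 4 (2-3): L=3.8903, (cx,cy)=(0.3097,0.9508)
member 5 (2-4): L=2.6370, (cx,cy)=(1.0000,0.0000)
member 6 (3-4): L=3.9665, (cx,cy)=(0.3610,-0.9326)
member 7 (3-5): L=2.7690, (cx,cy)=(0.9968,0.0805)
member 8 (4-5): L=4.1407, (cx,cy)=(0.3207,0.9472)
member 9 (4-6): L=2.7120, (cx,cy)=(1.0000,0.0000)
member 10 (5-6): L=4.1590, (cx,cy)=(0.3328,-0.9430)
solve A·x = −loads:
  F[0-1] = -3598.5066 N (compression)
  F[0-2] = -4535.8234 N (compression)
  F[1-2] = +3432.6857 N (tension)
  F[1-3] = -233.9350 N (compression)
  F[2-3] = -3276.3577 N (compression)
  F[2-4] = -2079.2299 N (compression)
  F[3-4] = +2104.4953 N (tension)
  F[3-5] = +1323.7598 N (tension)
  F[4-5] = -2072.0156 N (compression)
  F[4-6] = -654.9311 N (compression)
  F[5-6] = +1968.1205 N (tension)
  Rx@0 = +5688.7500 N
  Ry@0 = +3408.8136 N
  Ry@6 = -1855.9536 N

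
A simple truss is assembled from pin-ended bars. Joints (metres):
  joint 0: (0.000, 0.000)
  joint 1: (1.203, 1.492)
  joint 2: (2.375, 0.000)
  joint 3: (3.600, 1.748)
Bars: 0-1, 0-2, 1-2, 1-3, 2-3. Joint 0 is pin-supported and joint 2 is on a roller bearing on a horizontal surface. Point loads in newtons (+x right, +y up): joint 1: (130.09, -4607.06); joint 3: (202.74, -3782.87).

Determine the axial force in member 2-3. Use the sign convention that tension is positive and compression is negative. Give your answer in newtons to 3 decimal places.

-5021.605

N=4 nodes, M=5 members, R=3 reactions → 2N=8, M+R=8
member 0 (0-1): L=1.9166, (cx,cy)=(0.6277,0.7785)
member 1 (0-2): L=2.3750, (cx,cy)=(1.0000,0.0000)
member 2 (1-2): L=1.8973, (cx,cy)=(0.6177,-0.7864)
member 3 (1-3): L=2.4106, (cx,cy)=(0.9943,0.1062)
member 4 (2-3): L=2.1345, (cx,cy)=(0.5739,0.8189)
solve A·x = −loads:
  F[0-1] = -117.3555 N (compression)
  F[0-2] = +406.4918 N (tension)
  F[1-2] = -5323.3802 N (compression)
  F[1-3] = +3102.1938 N (tension)
  F[2-3] = -5021.6051 N (compression)
  Rx@0 = -332.8300 N
  Ry@0 = +91.3578 N
  Ry@2 = +8298.5722 N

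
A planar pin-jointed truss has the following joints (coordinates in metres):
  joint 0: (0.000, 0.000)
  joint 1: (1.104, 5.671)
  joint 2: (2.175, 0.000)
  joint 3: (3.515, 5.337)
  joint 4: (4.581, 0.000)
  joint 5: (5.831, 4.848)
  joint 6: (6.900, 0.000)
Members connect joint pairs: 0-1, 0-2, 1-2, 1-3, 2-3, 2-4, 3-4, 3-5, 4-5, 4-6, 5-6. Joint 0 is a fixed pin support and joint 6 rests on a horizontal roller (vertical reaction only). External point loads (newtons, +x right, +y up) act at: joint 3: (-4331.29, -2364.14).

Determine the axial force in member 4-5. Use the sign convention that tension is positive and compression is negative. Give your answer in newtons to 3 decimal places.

-2003.744

N=7 nodes, M=11 members, R=3 reactions → 2N=14, M+R=14
member 0 (0-1): L=5.7775, (cx,cy)=(0.1911,0.9816)
member 1 (0-2): L=2.1750, (cx,cy)=(1.0000,0.0000)
member 2 (1-2): L=5.7712, (cx,cy)=(0.1856,-0.9826)
member 3 (1-3): L=2.4340, (cx,cy)=(0.9905,-0.1372)
member 4 (2-3): L=5.5027, (cx,cy)=(0.2435,0.9699)
member 5 (2-4): L=2.4060, (cx,cy)=(1.0000,0.0000)
member 6 (3-4): L=5.4424, (cx,cy)=(0.1959,-0.9806)
member 7 (3-5): L=2.3671, (cx,cy)=(0.9784,-0.2066)
member 8 (4-5): L=5.0066, (cx,cy)=(0.2497,0.9683)
member 9 (4-6): L=2.3190, (cx,cy)=(1.0000,0.0000)
member 10 (5-6): L=4.9645, (cx,cy)=(0.2153,-0.9765)
solve A·x = −loads:
  F[0-1] = -4594.6228 N (compression)
  F[0-2] = -3453.3155 N (compression)
  F[1-2] = +4840.0862 N (tension)
  F[1-3] = -1793.1367 N (compression)
  F[2-3] = -4903.6326 N (compression)
  F[2-4] = -1360.9880 N (compression)
  F[3-4] = +1978.6113 N (tension)
  F[3-5] = +994.9013 N (tension)
  F[4-5] = -2003.7437 N (compression)
  F[4-6] = -473.1599 N (compression)
  F[5-6] = +2197.3653 N (tension)
  Rx@0 = +4331.2900 N
  Ry@0 = +4509.9578 N
  Ry@6 = -2145.8178 N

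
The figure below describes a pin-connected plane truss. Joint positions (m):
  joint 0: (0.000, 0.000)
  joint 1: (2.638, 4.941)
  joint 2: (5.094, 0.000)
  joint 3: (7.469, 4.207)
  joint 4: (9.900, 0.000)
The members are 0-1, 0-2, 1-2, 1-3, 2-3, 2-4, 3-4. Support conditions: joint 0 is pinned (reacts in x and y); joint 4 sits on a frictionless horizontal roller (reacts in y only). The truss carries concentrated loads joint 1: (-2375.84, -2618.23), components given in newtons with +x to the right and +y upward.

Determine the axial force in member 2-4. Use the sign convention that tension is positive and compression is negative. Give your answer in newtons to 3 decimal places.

-282.044

N=5 nodes, M=7 members, R=3 reactions → 2N=10, M+R=10
member 0 (0-1): L=5.6011, (cx,cy)=(0.4710,0.8821)
member 1 (0-2): L=5.0940, (cx,cy)=(1.0000,0.0000)
member 2 (1-2): L=5.5177, (cx,cy)=(0.4451,-0.8955)
member 3 (1-3): L=4.8864, (cx,cy)=(0.9887,-0.1502)
member 4 (2-3): L=4.8311, (cx,cy)=(0.4916,0.8708)
member 5 (2-4): L=4.8060, (cx,cy)=(1.0000,0.0000)
member 6 (3-4): L=4.8589, (cx,cy)=(0.5003,-0.8658)
solve A·x = −loads:
  F[0-1] = -3521.3297 N (compression)
  F[0-2] = -717.3733 N (compression)
  F[1-2] = +457.9344 N (tension)
  F[1-3] = +519.4357 N (tension)
  F[2-3] = -470.9016 N (compression)
  F[2-4] = -282.0436 N (compression)
  F[3-4] = +563.7240 N (tension)
  Rx@0 = +2375.8400 N
  Ry@0 = +3106.3244 N
  Ry@4 = -488.0944 N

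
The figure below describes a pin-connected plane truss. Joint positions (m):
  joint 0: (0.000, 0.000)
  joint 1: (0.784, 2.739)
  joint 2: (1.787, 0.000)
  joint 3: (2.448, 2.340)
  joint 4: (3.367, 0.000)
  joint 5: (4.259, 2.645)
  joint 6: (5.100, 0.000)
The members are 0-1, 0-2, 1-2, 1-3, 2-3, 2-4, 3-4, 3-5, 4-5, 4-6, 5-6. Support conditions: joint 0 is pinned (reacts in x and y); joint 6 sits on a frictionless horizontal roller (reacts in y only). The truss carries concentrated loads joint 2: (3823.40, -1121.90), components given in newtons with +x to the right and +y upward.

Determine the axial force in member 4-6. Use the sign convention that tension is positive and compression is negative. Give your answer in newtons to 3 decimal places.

N=7 nodes, M=11 members, R=3 reactions → 2N=14, M+R=14
member 0 (0-1): L=2.8490, (cx,cy)=(0.2752,0.9614)
member 1 (0-2): L=1.7870, (cx,cy)=(1.0000,0.0000)
member 2 (1-2): L=2.9169, (cx,cy)=(0.3439,-0.9390)
member 3 (1-3): L=1.7112, (cx,cy)=(0.9724,-0.2332)
member 4 (2-3): L=2.4316, (cx,cy)=(0.2718,0.9623)
member 5 (2-4): L=1.5800, (cx,cy)=(1.0000,0.0000)
member 6 (3-4): L=2.5140, (cx,cy)=(0.3656,-0.9308)
member 7 (3-5): L=1.8365, (cx,cy)=(0.9861,0.1661)
member 8 (4-5): L=2.7914, (cx,cy)=(0.3196,0.9476)
member 9 (4-6): L=1.7330, (cx,cy)=(1.0000,0.0000)
member 10 (5-6): L=2.7755, (cx,cy)=(0.3030,-0.9530)
solve A·x = −loads:
  F[0-1] = -758.0628 N (compression)
  F[0-2] = +4032.0073 N (tension)
  F[1-2] = +909.2282 N (tension)
  F[1-3] = -536.0318 N (compression)
  F[2-3] = +278.6081 N (tension)
  F[2-4] = +445.5190 N (tension)
  F[3-4] = -471.7436 N (compression)
  F[3-5] = -276.9168 N (compression)
  F[4-5] = +463.3914 N (tension)
  F[4-6] = +124.9910 N (tension)
  F[5-6] = -412.4976 N (compression)
  Rx@0 = -3823.4000 N
  Ry@0 = +728.7950 N
  Ry@6 = +393.1050 N

124.991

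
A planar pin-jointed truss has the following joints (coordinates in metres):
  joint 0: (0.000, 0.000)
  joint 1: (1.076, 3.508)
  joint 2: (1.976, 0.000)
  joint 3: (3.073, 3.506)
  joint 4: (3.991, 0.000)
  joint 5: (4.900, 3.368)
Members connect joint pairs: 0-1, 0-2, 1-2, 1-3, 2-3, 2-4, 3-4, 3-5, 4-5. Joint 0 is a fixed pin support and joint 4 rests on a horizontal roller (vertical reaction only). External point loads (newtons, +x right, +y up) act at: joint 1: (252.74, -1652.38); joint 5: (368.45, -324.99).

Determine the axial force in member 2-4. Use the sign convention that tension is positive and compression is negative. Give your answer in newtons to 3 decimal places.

N=6 nodes, M=9 members, R=3 reactions → 2N=12, M+R=12
member 0 (0-1): L=3.6693, (cx,cy)=(0.2932,0.9560)
member 1 (0-2): L=1.9760, (cx,cy)=(1.0000,0.0000)
member 2 (1-2): L=3.6216, (cx,cy)=(0.2485,-0.9686)
member 3 (1-3): L=1.9970, (cx,cy)=(1.0000,-0.0010)
member 4 (2-3): L=3.6736, (cx,cy)=(0.2986,0.9544)
member 5 (2-4): L=2.0150, (cx,cy)=(1.0000,0.0000)
member 6 (3-4): L=3.6242, (cx,cy)=(0.2533,-0.9674)
member 7 (3-5): L=1.8322, (cx,cy)=(0.9972,-0.0753)
member 8 (4-5): L=3.4885, (cx,cy)=(0.2606,0.9655)
solve A·x = −loads:
  F[0-1] = -627.3596 N (compression)
  F[0-2] = +805.1589 N (tension)
  F[1-2] = -1086.5178 N (compression)
  F[1-3] = -166.7004 N (compression)
  F[2-3] = +1102.7482 N (tension)
  F[2-4] = +205.8521 N (tension)
  F[3-4] = -1122.9903 N (compression)
  F[3-5] = +448.3225 N (tension)
  F[4-5] = -301.6430 N (compression)
  Rx@0 = -621.1900 N
  Ry@0 = +599.7796 N
  Ry@4 = +1377.5904 N

205.852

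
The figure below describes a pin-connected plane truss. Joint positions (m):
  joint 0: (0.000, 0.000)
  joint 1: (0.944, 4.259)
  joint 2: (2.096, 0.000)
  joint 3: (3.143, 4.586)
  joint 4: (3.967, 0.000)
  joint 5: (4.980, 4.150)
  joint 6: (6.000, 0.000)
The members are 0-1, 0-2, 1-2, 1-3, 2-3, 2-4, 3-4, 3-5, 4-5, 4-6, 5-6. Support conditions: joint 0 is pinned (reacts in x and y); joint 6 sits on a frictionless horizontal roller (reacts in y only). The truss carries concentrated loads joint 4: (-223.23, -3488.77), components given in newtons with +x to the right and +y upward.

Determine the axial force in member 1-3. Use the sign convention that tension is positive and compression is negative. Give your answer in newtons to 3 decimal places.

-565.412

N=7 nodes, M=11 members, R=3 reactions → 2N=14, M+R=14
member 0 (0-1): L=4.3624, (cx,cy)=(0.2164,0.9763)
member 1 (0-2): L=2.0960, (cx,cy)=(1.0000,0.0000)
member 2 (1-2): L=4.4120, (cx,cy)=(0.2611,-0.9653)
member 3 (1-3): L=2.2232, (cx,cy)=(0.9891,0.1471)
member 4 (2-3): L=4.7040, (cx,cy)=(0.2226,0.9749)
member 5 (2-4): L=1.8710, (cx,cy)=(1.0000,0.0000)
member 6 (3-4): L=4.6594, (cx,cy)=(0.1768,-0.9842)
member 7 (3-5): L=1.8880, (cx,cy)=(0.9730,-0.2309)
member 8 (4-5): L=4.2718, (cx,cy)=(0.2371,0.9715)
member 9 (4-6): L=2.0330, (cx,cy)=(1.0000,0.0000)
member 10 (5-6): L=4.2735, (cx,cy)=(0.2387,-0.9711)
solve A·x = −loads:
  F[0-1] = -1210.8008 N (compression)
  F[0-2] = +38.7830 N (tension)
  F[1-2] = +1138.4384 N (tension)
  F[1-3] = -565.4124 N (compression)
  F[2-3] = -1127.2231 N (compression)
  F[2-4] = +586.9263 N (tension)
  F[3-4] = +1458.6088 N (tension)
  F[3-5] = -1097.7765 N (compression)
  F[4-5] = +2113.4323 N (tension)
  F[4-6] = +566.9377 N (tension)
  F[5-6] = -2375.3087 N (compression)
  Rx@0 = +223.2300 N
  Ry@0 = +1182.1116 N
  Ry@6 = +2306.6584 N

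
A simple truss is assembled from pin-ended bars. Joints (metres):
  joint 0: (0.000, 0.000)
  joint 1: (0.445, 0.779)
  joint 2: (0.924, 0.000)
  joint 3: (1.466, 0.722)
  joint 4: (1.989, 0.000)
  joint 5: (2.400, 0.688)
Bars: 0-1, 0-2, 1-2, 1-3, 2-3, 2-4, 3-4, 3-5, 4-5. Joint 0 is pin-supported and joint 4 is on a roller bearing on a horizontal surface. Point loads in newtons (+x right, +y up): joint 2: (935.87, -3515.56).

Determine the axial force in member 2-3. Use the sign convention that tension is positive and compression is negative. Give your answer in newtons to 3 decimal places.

1880.737

N=6 nodes, M=9 members, R=3 reactions → 2N=12, M+R=12
member 0 (0-1): L=0.8971, (cx,cy)=(0.4960,0.8683)
member 1 (0-2): L=0.9240, (cx,cy)=(1.0000,0.0000)
member 2 (1-2): L=0.9145, (cx,cy)=(0.5238,-0.8518)
member 3 (1-3): L=1.0226, (cx,cy)=(0.9984,-0.0557)
member 4 (2-3): L=0.9028, (cx,cy)=(0.6004,0.7997)
member 5 (2-4): L=1.0650, (cx,cy)=(1.0000,0.0000)
member 6 (3-4): L=0.8915, (cx,cy)=(0.5866,-0.8099)
member 7 (3-5): L=0.9346, (cx,cy)=(0.9993,-0.0364)
member 8 (4-5): L=0.8014, (cx,cy)=(0.5128,0.8585)
solve A·x = −loads:
  F[0-1] = -2167.8722 N (compression)
  F[0-2] = +2011.1756 N (tension)
  F[1-2] = +2361.3073 N (tension)
  F[1-3] = -2315.7406 N (compression)
  F[2-3] = +1880.7375 N (tension)
  F[2-4] = +1183.0312 N (tension)
  F[3-4] = -2016.6335 N (compression)
  F[3-5] = -0.0000 N (tension)
  F[4-5] = +0.0000 N (tension)
  Rx@0 = -935.8700 N
  Ry@0 = +1882.3888 N
  Ry@4 = +1633.1712 N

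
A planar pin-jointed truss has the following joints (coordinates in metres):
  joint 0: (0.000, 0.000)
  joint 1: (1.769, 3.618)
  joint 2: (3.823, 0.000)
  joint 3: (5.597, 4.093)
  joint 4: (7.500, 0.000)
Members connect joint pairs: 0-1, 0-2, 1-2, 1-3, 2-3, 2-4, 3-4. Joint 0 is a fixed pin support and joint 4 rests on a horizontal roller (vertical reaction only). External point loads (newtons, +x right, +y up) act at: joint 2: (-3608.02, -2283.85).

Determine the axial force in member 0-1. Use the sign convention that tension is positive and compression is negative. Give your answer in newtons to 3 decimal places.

N=5 nodes, M=7 members, R=3 reactions → 2N=10, M+R=10
member 0 (0-1): L=4.0273, (cx,cy)=(0.4393,0.8984)
member 1 (0-2): L=3.8230, (cx,cy)=(1.0000,0.0000)
member 2 (1-2): L=4.1604, (cx,cy)=(0.4937,-0.8696)
member 3 (1-3): L=3.8574, (cx,cy)=(0.9924,0.1231)
member 4 (2-3): L=4.4609, (cx,cy)=(0.3977,0.9175)
member 5 (2-4): L=3.6770, (cx,cy)=(1.0000,0.0000)
member 6 (3-4): L=4.5138, (cx,cy)=(0.4216,-0.9068)
solve A·x = −loads:
  F[0-1] = -1246.3707 N (compression)
  F[0-2] = -3060.5514 N (compression)
  F[1-2] = +1129.8441 N (tension)
  F[1-3] = -1113.7535 N (compression)
  F[2-3] = +1418.2748 N (tension)
  F[2-4] = +541.2621 N (tension)
  F[3-4] = -1283.8303 N (compression)
  Rx@0 = +3608.0200 N
  Ry@0 = +1119.6955 N
  Ry@4 = +1164.1545 N

-1246.371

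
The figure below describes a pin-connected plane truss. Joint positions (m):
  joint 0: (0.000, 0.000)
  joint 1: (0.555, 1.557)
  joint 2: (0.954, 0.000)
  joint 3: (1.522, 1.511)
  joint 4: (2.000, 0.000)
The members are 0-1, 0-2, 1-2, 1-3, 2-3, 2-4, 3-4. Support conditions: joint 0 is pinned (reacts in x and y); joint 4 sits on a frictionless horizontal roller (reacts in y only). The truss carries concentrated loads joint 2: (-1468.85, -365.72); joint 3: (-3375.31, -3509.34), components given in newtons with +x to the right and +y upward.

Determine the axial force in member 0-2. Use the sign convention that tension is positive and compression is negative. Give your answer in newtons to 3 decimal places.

-3568.034

N=5 nodes, M=7 members, R=3 reactions → 2N=10, M+R=10
member 0 (0-1): L=1.6530, (cx,cy)=(0.3358,0.9419)
member 1 (0-2): L=0.9540, (cx,cy)=(1.0000,0.0000)
member 2 (1-2): L=1.6073, (cx,cy)=(0.2482,-0.9687)
member 3 (1-3): L=0.9681, (cx,cy)=(0.9989,-0.0475)
member 4 (2-3): L=1.6142, (cx,cy)=(0.3519,0.9360)
member 5 (2-4): L=1.0460, (cx,cy)=(1.0000,0.0000)
member 6 (3-4): L=1.5848, (cx,cy)=(0.3016,-0.9534)
solve A·x = −loads:
  F[0-1] = -3800.6919 N (compression)
  F[0-2] = -3568.0341 N (compression)
  F[1-2] = +3804.7811 N (tension)
  F[1-3] = -2223.1383 N (compression)
  F[2-3] = -3546.7864 N (compression)
  F[2-4] = +93.3253 N (tension)
  F[3-4] = -309.4191 N (compression)
  Rx@0 = +4844.1600 N
  Ry@0 = +3580.0505 N
  Ry@4 = +295.0095 N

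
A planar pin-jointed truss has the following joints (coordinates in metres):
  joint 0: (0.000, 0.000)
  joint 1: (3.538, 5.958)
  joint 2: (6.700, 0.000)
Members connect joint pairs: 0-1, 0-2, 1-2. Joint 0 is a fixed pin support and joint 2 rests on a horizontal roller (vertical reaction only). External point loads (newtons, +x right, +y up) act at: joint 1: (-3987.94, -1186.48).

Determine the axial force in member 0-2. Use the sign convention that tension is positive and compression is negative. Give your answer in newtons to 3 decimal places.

-1549.560

N=3 nodes, M=3 members, R=3 reactions → 2N=6, M+R=6
member 0 (0-1): L=6.9293, (cx,cy)=(0.5106,0.8598)
member 1 (0-2): L=6.7000, (cx,cy)=(1.0000,0.0000)
member 2 (1-2): L=6.7451, (cx,cy)=(0.4688,-0.8833)
solve A·x = −loads:
  F[0-1] = -4775.6562 N (compression)
  F[0-2] = -1549.5595 N (compression)
  F[1-2] = +3305.4686 N (tension)
  Rx@0 = +3987.9400 N
  Ry@0 = +4106.2383 N
  Ry@2 = -2919.7583 N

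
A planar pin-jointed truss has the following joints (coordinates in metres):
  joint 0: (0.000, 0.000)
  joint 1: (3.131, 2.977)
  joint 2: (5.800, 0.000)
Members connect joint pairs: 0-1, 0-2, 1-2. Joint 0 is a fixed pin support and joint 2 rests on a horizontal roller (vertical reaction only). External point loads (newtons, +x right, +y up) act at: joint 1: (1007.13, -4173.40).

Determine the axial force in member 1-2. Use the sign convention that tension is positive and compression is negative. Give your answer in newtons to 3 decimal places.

N=3 nodes, M=3 members, R=3 reactions → 2N=6, M+R=6
member 0 (0-1): L=4.3204, (cx,cy)=(0.7247,0.6891)
member 1 (0-2): L=5.8000, (cx,cy)=(1.0000,0.0000)
member 2 (1-2): L=3.9983, (cx,cy)=(0.6675,-0.7446)
solve A·x = −loads:
  F[0-1] = -2036.9036 N (compression)
  F[0-2] = +2483.2835 N (tension)
  F[1-2] = -3720.0506 N (compression)
  Rx@0 = -1007.1300 N
  Ry@0 = +1403.5480 N
  Ry@2 = +2769.8520 N

-3720.051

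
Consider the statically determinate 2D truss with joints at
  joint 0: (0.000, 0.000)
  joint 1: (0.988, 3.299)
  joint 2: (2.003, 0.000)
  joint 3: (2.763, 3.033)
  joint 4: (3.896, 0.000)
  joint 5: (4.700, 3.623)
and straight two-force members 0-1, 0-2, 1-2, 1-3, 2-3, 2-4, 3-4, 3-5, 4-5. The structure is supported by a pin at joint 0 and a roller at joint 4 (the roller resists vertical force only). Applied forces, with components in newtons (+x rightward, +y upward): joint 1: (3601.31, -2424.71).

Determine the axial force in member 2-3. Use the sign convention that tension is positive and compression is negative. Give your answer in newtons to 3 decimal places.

3437.102

N=6 nodes, M=9 members, R=3 reactions → 2N=12, M+R=12
member 0 (0-1): L=3.4438, (cx,cy)=(0.2869,0.9580)
member 1 (0-2): L=2.0030, (cx,cy)=(1.0000,0.0000)
member 2 (1-2): L=3.4516, (cx,cy)=(0.2941,-0.9558)
member 3 (1-3): L=1.7948, (cx,cy)=(0.9890,-0.1482)
member 4 (2-3): L=3.1268, (cx,cy)=(0.2431,0.9700)
member 5 (2-4): L=1.8930, (cx,cy)=(1.0000,0.0000)
member 6 (3-4): L=3.2377, (cx,cy)=(0.3499,-0.9368)
member 7 (3-5): L=2.0249, (cx,cy)=(0.9566,0.2914)
member 8 (4-5): L=3.7111, (cx,cy)=(0.2166,0.9763)
solve A·x = −loads:
  F[0-1] = +1294.0461 N (tension)
  F[0-2] = +3230.0547 N (tension)
  F[1-2] = -3488.2582 N (compression)
  F[1-3] = -2228.8925 N (compression)
  F[2-3] = +3437.1022 N (tension)
  F[2-4] = +1368.8482 N (tension)
  F[3-4] = -3911.6823 N (compression)
  F[3-5] = -0.0000 N (compression)
  F[4-5] = +0.0000 N (tension)
  Rx@0 = -3601.3100 N
  Ry@0 = -1239.6471 N
  Ry@4 = +3664.3571 N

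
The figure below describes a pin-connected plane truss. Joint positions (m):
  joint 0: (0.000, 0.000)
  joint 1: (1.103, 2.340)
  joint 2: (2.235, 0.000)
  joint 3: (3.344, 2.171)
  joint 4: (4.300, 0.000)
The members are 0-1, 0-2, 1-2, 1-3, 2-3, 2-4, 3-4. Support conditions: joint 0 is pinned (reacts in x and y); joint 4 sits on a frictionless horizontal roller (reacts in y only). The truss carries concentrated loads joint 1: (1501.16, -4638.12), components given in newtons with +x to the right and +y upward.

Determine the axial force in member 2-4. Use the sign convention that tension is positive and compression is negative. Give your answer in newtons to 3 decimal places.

N=5 nodes, M=7 members, R=3 reactions → 2N=10, M+R=10
member 0 (0-1): L=2.5869, (cx,cy)=(0.4264,0.9045)
member 1 (0-2): L=2.2350, (cx,cy)=(1.0000,0.0000)
member 2 (1-2): L=2.5994, (cx,cy)=(0.4355,-0.9002)
member 3 (1-3): L=2.2474, (cx,cy)=(0.9972,-0.0752)
member 4 (2-3): L=2.4379, (cx,cy)=(0.4549,0.8905)
member 5 (2-4): L=2.0650, (cx,cy)=(1.0000,0.0000)
member 6 (3-4): L=2.3722, (cx,cy)=(0.4030,-0.9152)
solve A·x = −loads:
  F[0-1] = -2909.1668 N (compression)
  F[0-2] = +2741.5532 N (tension)
  F[1-2] = -2075.1468 N (compression)
  F[1-3] = -1843.0859 N (compression)
  F[2-3] = +2097.6569 N (tension)
  F[2-4] = +883.6250 N (tension)
  F[3-4] = -2192.5796 N (compression)
  Rx@0 = -1501.1600 N
  Ry@0 = +2631.4780 N
  Ry@4 = +2006.6420 N

883.625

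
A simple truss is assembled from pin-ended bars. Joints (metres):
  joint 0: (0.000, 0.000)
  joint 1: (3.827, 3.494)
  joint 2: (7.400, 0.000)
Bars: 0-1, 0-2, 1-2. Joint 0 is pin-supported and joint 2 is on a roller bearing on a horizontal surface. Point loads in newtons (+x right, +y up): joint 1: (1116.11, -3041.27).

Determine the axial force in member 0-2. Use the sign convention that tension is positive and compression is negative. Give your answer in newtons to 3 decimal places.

2147.292

N=3 nodes, M=3 members, R=3 reactions → 2N=6, M+R=6
member 0 (0-1): L=5.1821, (cx,cy)=(0.7385,0.6742)
member 1 (0-2): L=7.4000, (cx,cy)=(1.0000,0.0000)
member 2 (1-2): L=4.9974, (cx,cy)=(0.7150,-0.6992)
solve A·x = −loads:
  F[0-1] = -1396.3073 N (compression)
  F[0-2] = +2147.2919 N (tension)
  F[1-2] = -3003.3455 N (compression)
  Rx@0 = -1116.1100 N
  Ry@0 = +941.4553 N
  Ry@2 = +2099.8147 N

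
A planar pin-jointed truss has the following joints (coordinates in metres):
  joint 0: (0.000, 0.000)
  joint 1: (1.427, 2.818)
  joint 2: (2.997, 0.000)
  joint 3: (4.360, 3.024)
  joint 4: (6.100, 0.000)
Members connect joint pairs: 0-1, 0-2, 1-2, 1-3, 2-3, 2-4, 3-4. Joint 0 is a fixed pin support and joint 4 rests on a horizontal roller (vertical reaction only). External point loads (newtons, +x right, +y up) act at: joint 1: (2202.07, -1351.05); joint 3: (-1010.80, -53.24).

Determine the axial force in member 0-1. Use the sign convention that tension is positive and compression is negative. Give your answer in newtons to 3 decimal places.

N=5 nodes, M=7 members, R=3 reactions → 2N=10, M+R=10
member 0 (0-1): L=3.1587, (cx,cy)=(0.4518,0.8921)
member 1 (0-2): L=2.9970, (cx,cy)=(1.0000,0.0000)
member 2 (1-2): L=3.2258, (cx,cy)=(0.4867,-0.8736)
member 3 (1-3): L=2.9402, (cx,cy)=(0.9975,0.0701)
member 4 (2-3): L=3.3170, (cx,cy)=(0.4109,0.9117)
member 5 (2-4): L=3.1030, (cx,cy)=(1.0000,0.0000)
member 6 (3-4): L=3.4889, (cx,cy)=(0.4987,-0.8668)
solve A·x = −loads:
  F[0-1] = -598.5487 N (compression)
  F[0-2] = +1461.6743 N (tension)
  F[1-2] = -1091.3936 N (compression)
  F[1-3] = -1946.0804 N (compression)
  F[2-3] = +1045.7812 N (tension)
  F[2-4] = +500.7696 N (tension)
  F[3-4] = -1004.0905 N (compression)
  Rx@0 = -1191.2700 N
  Ry@0 = +533.9869 N
  Ry@4 = +870.3031 N

-598.549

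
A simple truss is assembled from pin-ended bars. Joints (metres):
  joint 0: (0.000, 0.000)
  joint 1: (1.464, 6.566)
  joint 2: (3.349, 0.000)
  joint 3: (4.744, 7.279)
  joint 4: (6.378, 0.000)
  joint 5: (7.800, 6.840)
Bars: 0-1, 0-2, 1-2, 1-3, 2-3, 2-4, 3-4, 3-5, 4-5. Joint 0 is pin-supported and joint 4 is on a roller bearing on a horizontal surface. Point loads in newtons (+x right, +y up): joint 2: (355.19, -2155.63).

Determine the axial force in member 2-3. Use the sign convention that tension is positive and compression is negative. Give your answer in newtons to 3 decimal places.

1261.274

N=6 nodes, M=9 members, R=3 reactions → 2N=12, M+R=12
member 0 (0-1): L=6.7272, (cx,cy)=(0.2176,0.9760)
member 1 (0-2): L=3.3490, (cx,cy)=(1.0000,0.0000)
member 2 (1-2): L=6.8312, (cx,cy)=(0.2759,-0.9612)
member 3 (1-3): L=3.3566, (cx,cy)=(0.9772,0.2124)
member 4 (2-3): L=7.4115, (cx,cy)=(0.1882,0.9821)
member 5 (2-4): L=3.0290, (cx,cy)=(1.0000,0.0000)
member 6 (3-4): L=7.4601, (cx,cy)=(0.2190,-0.9757)
member 7 (3-5): L=3.0874, (cx,cy)=(0.9898,-0.1422)
member 8 (4-5): L=6.9862, (cx,cy)=(0.2035,0.9791)
solve A·x = −loads:
  F[0-1] = -1048.8769 N (compression)
  F[0-2] = +583.4497 N (tension)
  F[1-2] = +953.9361 N (tension)
  F[1-3] = -502.9660 N (compression)
  F[2-3] = +1261.2736 N (tension)
  F[2-4] = +254.0886 N (tension)
  F[3-4] = -1160.0602 N (compression)
  F[3-5] = -0.0000 N (compression)
  F[4-5] = +0.0000 N (tension)
  Rx@0 = -355.1900 N
  Ry@0 = +1023.7384 N
  Ry@4 = +1131.8916 N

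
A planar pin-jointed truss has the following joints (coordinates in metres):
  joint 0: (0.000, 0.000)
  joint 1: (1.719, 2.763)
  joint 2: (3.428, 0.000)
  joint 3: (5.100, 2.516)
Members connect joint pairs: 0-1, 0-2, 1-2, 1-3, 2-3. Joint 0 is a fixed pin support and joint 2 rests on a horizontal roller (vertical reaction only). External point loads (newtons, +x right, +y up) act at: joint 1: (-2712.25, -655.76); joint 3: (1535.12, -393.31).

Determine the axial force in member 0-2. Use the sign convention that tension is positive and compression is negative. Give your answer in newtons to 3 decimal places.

N=4 nodes, M=5 members, R=3 reactions → 2N=8, M+R=8
member 0 (0-1): L=3.2541, (cx,cy)=(0.5283,0.8491)
member 1 (0-2): L=3.4280, (cx,cy)=(1.0000,0.0000)
member 2 (1-2): L=3.2488, (cx,cy)=(0.5260,-0.8505)
member 3 (1-3): L=3.3900, (cx,cy)=(0.9973,-0.0729)
member 4 (2-3): L=3.0209, (cx,cy)=(0.5535,0.8329)
solve A·x = −loads:
  F[0-1] = -1406.7818 N (compression)
  F[0-2] = -433.9868 N (compression)
  F[1-2] = +486.2646 N (tension)
  F[1-3] = +1717.8798 N (tension)
  F[2-3] = -321.9532 N (compression)
  Rx@0 = +1177.1300 N
  Ry@0 = +1194.4762 N
  Ry@2 = -145.4062 N

-433.987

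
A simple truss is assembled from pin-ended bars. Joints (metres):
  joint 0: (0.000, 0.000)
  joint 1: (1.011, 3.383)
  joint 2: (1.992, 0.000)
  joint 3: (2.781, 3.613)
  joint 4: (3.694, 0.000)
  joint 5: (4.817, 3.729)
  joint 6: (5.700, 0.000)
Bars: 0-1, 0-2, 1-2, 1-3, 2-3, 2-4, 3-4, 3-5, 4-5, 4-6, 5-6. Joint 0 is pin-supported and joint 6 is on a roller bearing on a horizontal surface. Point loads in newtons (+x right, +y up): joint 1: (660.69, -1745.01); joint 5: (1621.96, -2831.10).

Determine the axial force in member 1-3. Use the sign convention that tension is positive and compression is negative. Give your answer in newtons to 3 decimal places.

N=7 nodes, M=11 members, R=3 reactions → 2N=14, M+R=14
member 0 (0-1): L=3.5308, (cx,cy)=(0.2863,0.9581)
member 1 (0-2): L=1.9920, (cx,cy)=(1.0000,0.0000)
member 2 (1-2): L=3.5224, (cx,cy)=(0.2785,-0.9604)
member 3 (1-3): L=1.7849, (cx,cy)=(0.9917,0.1289)
member 4 (2-3): L=3.6981, (cx,cy)=(0.2134,0.9770)
member 5 (2-4): L=1.7020, (cx,cy)=(1.0000,0.0000)
member 6 (3-4): L=3.7266, (cx,cy)=(0.2450,-0.9695)
member 7 (3-5): L=2.0393, (cx,cy)=(0.9984,0.0569)
member 8 (4-5): L=3.8944, (cx,cy)=(0.2884,0.9575)
member 9 (4-6): L=2.0060, (cx,cy)=(1.0000,0.0000)
member 10 (5-6): L=3.8321, (cx,cy)=(0.2304,-0.9731)
solve A·x = −loads:
  F[0-1] = -439.2347 N (compression)
  F[0-2] = +2408.4180 N (tension)
  F[1-2] = -1431.1922 N (compression)
  F[1-3] = -391.1231 N (compression)
  F[2-3] = +1406.9604 N (tension)
  F[2-4] = +1709.6471 N (tension)
  F[3-4] = -1351.4854 N (compression)
  F[3-5] = +243.8180 N (tension)
  F[4-5] = +1368.4254 N (tension)
  F[4-6] = +983.9367 N (tension)
  F[5-6] = -4270.1719 N (compression)
  Rx@0 = -2282.6500 N
  Ry@0 = +420.8439 N
  Ry@6 = +4155.2661 N

-391.123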